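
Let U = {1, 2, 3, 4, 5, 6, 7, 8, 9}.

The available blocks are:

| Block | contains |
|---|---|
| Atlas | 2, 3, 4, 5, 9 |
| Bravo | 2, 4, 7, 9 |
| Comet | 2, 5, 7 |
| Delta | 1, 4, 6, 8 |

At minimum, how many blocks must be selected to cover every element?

Atlas, Bravo, and Delta cover everything between them: the union {1, 2, 3, 4, 5, 6, 7, 8, 9} is all of U.
Only Delta contains 1, so Delta is forced; the remaining 5 elements need at least 2 more blocks (each remaining block adds at most 4) — so at least 3 blocks are needed, and 3 is optimal.

3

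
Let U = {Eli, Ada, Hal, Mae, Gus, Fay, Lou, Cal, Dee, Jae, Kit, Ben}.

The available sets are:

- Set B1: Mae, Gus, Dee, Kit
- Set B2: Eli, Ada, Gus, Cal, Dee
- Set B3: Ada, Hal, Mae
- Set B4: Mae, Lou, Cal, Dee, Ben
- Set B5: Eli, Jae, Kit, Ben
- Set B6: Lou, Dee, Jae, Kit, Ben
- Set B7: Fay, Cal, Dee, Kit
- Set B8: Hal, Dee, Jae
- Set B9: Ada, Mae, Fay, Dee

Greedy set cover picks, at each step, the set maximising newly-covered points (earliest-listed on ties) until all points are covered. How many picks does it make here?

Greedy: pick B2 (covers 5 new) → pick B6 (covers 4 new) → pick B3 (covers 2 new) → pick B7 (covers 1 new). Total picks: 4.

4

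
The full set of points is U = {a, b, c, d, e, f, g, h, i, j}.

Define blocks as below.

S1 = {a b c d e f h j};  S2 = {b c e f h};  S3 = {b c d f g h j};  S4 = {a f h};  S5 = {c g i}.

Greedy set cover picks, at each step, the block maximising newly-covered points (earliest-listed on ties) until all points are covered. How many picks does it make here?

Greedy: pick S1 (covers 8 new) → pick S5 (covers 2 new). Total picks: 2.

2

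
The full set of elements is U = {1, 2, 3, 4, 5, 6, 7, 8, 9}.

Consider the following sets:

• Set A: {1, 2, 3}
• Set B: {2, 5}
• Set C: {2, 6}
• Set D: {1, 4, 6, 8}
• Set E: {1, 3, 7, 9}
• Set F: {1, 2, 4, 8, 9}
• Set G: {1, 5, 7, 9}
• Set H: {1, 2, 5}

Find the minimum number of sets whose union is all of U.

Take {D, E, H}. Their union is {1, 2, 3, 4, 5, 6, 7, 8, 9}, which is all 9 elements.
No 2 of the 8 sets cover everything (all 28 combinations miss at least one element), so 3 is optimal.

3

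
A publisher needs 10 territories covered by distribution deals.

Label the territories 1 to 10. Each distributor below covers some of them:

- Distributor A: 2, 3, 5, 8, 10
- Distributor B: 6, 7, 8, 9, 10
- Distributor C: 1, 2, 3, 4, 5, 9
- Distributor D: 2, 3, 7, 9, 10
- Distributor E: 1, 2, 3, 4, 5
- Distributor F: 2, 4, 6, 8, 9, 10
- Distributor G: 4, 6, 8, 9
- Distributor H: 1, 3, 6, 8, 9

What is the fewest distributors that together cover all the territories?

Take {B, E}. Their union is {1, 2, 3, 4, 5, 6, 7, 8, 9, 10}, which is all 10 territories.
No single distributor has all 10 territories (the largest, C, has 6), so 2 is optimal.

2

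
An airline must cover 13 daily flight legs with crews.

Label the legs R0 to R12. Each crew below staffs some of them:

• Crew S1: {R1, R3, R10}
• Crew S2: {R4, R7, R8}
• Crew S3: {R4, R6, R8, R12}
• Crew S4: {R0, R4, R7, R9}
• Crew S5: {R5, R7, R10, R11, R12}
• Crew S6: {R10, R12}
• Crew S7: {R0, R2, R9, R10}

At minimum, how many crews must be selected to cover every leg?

4

S1 and S3 and S5 and S7 together: S1 ∪ S3 ∪ S5 ∪ S7 = {R0, R1, R2, R3, R4, R5, R6, R7, R8, R9, R10, R11, R12} — every leg is covered.
Only S1 contains R1, so S1 is forced; the remaining 10 legs need at least 3 more crews (each remaining crew adds at most 4) — so at least 4 crews are needed, and 4 is optimal.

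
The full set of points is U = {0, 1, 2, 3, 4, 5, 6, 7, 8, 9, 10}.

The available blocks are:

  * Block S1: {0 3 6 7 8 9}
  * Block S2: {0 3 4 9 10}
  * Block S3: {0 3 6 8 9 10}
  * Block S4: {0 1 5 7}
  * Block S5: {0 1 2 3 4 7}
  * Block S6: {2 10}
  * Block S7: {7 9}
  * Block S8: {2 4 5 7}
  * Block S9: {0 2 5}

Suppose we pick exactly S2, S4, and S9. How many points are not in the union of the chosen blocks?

Union of S2, S4, S9 = {0, 1, 2, 3, 4, 5, 7, 9, 10}.
Not covered: 6, 8 — 2 points.

2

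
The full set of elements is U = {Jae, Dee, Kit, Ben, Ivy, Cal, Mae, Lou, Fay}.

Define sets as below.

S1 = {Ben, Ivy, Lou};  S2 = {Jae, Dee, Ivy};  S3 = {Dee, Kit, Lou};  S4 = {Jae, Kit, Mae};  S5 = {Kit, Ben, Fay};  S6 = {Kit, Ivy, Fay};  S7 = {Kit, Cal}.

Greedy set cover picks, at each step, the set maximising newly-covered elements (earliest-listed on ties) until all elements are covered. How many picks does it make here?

Greedy: pick S1 (covers 3 new) → pick S4 (covers 3 new) → pick S2 (covers 1 new) → pick S5 (covers 1 new) → pick S7 (covers 1 new). Total picks: 5.

5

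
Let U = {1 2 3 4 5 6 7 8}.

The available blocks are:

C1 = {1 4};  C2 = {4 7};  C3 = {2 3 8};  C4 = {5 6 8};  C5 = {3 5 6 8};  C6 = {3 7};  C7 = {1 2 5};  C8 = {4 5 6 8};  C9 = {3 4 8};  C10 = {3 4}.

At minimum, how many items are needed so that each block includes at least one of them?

3

H = {3, 4, 5} meets every block (each contains at least one member of H), and |H| = 3.
The blocks C1, C4, C6 are pairwise disjoint, so any hitting set needs a separate item for each — at least 3. Hence 3 is optimal.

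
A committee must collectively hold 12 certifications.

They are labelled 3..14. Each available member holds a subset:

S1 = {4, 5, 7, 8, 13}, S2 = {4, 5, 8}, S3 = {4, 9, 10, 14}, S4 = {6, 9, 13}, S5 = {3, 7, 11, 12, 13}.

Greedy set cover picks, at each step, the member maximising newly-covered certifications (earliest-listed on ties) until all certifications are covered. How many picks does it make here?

4

Greedy: pick S1 (covers 5 new) → pick S3 (covers 3 new) → pick S5 (covers 3 new) → pick S4 (covers 1 new). Total picks: 4.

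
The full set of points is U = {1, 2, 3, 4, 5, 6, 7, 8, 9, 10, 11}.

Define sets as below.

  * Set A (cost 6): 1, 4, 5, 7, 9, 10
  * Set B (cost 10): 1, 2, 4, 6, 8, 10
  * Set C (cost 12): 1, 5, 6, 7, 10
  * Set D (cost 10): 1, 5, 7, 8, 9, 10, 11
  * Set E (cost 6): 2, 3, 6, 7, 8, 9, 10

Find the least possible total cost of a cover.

22

A, D, E together cover every point (A ∪ D ∪ E = {1, 2, 3, 4, 5, 6, 7, 8, 9, 10, 11}); total cost 6 + 10 + 6 = 22.
No covering selection has total cost below 22.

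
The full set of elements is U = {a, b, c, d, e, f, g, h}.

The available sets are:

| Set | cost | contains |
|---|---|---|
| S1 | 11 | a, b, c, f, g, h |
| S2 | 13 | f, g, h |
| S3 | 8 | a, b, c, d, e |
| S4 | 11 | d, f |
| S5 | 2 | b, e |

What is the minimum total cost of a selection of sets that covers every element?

19

S1, S3 together cover every element (S1 ∪ S3 = {a, b, c, d, e, f, g, h}); total cost 11 + 8 = 19.
The greedy pick S5, S1, S3 costs 21; no covering selection beats 19.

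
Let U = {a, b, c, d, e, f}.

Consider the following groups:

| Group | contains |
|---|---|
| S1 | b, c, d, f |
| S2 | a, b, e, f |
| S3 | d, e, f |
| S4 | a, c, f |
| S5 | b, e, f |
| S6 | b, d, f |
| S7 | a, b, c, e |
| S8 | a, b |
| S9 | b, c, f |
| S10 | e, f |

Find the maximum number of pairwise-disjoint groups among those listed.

2

S8, S10 are pairwise disjoint (S8={a,b}; S10={e,f}).
Every remaining group overlaps one of these, and no 3 of the listed groups are pairwise disjoint, so 2 is the maximum.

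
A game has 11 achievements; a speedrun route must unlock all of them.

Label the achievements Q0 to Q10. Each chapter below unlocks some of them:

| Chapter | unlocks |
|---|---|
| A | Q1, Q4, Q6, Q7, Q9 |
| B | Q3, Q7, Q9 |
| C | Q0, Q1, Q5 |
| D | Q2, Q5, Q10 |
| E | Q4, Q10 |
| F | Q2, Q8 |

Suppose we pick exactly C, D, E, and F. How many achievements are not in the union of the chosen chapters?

Union of C, D, E, F = {Q0, Q1, Q2, Q4, Q5, Q8, Q10}.
Not covered: Q3, Q6, Q7, Q9 — 4 achievements.

4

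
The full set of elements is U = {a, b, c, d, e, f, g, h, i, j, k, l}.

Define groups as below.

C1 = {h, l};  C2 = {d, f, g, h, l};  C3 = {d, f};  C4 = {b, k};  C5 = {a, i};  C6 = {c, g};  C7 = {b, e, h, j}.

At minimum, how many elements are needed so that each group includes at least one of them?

5

Take T = {c, d, h, i, k}. Each listed group contains at least one of these, so T is a hitting set of size 5.
The groups C1, C3, C4, C5, C6 are pairwise disjoint, so any hitting set needs a separate element for each — at least 5. Hence 5 is optimal.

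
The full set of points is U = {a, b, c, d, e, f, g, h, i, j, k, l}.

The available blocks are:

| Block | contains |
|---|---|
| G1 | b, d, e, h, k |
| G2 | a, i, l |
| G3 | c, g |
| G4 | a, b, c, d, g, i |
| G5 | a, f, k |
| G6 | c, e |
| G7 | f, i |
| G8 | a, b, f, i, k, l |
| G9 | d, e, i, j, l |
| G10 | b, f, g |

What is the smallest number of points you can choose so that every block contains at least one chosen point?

4

T = {c, f, h, i} meets every block (each contains at least one member of T), and |T| = 4.
No choice of 3 points meets every block, so 4 is the minimum.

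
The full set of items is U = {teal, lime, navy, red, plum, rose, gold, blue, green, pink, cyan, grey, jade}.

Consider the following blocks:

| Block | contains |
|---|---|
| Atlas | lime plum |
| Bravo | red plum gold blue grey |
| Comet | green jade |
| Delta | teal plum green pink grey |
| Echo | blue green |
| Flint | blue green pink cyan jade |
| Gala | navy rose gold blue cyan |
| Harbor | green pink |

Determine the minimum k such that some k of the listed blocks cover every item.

Atlas, Bravo, Delta, Flint, and Gala cover everything between them: the union {teal, lime, navy, red, plum, rose, gold, blue, green, pink, cyan, grey, jade} is all of U.
No 4 of the 8 blocks cover everything (all 70 combinations miss at least one item), so 5 is optimal.

5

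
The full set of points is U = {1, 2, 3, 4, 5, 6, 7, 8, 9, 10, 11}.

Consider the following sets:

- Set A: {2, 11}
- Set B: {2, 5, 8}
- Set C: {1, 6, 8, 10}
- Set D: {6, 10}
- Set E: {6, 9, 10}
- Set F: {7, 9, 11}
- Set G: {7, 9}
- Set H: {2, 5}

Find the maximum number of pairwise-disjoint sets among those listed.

A, C, G are pairwise disjoint (A={2,11}; C={1,6,8,10}; G={7,9}).
Every remaining set overlaps one of these, and no 4 of the listed sets are pairwise disjoint, so 3 is the maximum.

3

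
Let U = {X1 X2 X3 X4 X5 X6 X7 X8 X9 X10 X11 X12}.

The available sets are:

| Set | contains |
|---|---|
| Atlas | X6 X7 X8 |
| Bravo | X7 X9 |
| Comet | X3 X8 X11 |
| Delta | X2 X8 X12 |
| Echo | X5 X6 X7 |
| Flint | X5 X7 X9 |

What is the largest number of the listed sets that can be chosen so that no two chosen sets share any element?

Comet, Echo are pairwise disjoint (Comet={X3,X8,X11}; Echo={X5,X6,X7}).
Every remaining set overlaps one of these, and no 3 of the listed sets are pairwise disjoint, so 2 is the maximum.

2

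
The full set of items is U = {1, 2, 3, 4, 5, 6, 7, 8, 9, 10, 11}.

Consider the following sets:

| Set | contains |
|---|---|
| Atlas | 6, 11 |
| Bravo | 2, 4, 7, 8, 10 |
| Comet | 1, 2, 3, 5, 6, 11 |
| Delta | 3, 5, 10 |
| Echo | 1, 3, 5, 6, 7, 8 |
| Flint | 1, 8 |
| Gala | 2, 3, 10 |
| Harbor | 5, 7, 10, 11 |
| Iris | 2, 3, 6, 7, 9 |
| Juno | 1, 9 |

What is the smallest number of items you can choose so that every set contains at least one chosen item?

H = {1, 6, 10} meets every set (each contains at least one member of H), and |H| = 3.
The sets Atlas, Delta, Flint are pairwise disjoint, so any hitting set needs a separate item for each — at least 3. Hence 3 is optimal.

3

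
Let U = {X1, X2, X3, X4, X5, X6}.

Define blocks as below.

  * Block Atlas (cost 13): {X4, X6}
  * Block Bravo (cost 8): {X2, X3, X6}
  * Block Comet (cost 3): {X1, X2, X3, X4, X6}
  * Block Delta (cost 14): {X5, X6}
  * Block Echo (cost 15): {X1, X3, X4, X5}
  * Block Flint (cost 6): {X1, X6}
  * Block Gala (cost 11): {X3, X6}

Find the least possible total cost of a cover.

17

Comet, Delta together cover every point (Comet ∪ Delta = {X1, X2, X3, X4, X5, X6}); total cost 3 + 14 = 17.
No covering selection has total cost below 17.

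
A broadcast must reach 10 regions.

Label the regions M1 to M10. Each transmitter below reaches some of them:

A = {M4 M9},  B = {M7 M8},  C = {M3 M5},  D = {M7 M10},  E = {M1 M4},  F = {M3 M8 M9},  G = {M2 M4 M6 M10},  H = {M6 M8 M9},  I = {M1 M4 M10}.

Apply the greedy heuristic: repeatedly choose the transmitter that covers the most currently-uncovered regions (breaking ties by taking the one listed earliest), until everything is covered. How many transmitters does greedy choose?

Greedy: pick G (covers 4 new) → pick F (covers 3 new) → pick B (covers 1 new) → pick C (covers 1 new) → pick E (covers 1 new). Total picks: 5.

5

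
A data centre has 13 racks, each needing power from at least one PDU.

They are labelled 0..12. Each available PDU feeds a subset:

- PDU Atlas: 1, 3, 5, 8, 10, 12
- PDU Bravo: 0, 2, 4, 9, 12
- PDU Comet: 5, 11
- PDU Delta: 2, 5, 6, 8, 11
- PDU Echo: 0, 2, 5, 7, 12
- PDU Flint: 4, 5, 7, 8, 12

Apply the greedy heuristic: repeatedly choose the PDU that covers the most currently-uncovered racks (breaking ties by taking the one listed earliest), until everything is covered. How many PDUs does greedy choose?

4

Greedy: pick Atlas (covers 6 new) → pick Bravo (covers 4 new) → pick Delta (covers 2 new) → pick Echo (covers 1 new). Total picks: 4.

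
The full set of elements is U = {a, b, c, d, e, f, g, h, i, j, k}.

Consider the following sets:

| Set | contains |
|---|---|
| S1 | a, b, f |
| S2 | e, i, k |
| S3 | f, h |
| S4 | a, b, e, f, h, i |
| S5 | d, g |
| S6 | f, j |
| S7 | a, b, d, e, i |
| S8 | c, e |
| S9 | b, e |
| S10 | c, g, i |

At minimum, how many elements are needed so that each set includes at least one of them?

The 3 elements {e, f, g} hit every set.
The sets S3, S5, S9 are pairwise disjoint, so any hitting set needs a separate element for each — at least 3. Hence 3 is optimal.

3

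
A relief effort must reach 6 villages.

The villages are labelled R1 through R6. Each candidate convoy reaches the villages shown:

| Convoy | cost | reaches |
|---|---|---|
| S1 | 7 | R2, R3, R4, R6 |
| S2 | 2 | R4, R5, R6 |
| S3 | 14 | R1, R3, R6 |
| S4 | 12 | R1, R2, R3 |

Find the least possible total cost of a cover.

14

S2, S4 together cover every village (S2 ∪ S4 = {R1, R2, R3, R4, R5, R6}); total cost 2 + 12 = 14.
The greedy pick S2, S1, S4 costs 21; no covering selection beats 14.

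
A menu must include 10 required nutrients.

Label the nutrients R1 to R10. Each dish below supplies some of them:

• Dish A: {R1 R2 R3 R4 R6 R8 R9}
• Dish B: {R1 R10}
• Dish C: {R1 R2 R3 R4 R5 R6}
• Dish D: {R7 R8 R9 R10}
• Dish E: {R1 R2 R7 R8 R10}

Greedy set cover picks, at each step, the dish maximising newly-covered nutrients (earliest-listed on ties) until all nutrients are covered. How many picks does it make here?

Greedy: pick A (covers 7 new) → pick D (covers 2 new) → pick C (covers 1 new). Total picks: 3.
(The true minimum cover uses only 2 dishes, so greedy is not optimal here.)

3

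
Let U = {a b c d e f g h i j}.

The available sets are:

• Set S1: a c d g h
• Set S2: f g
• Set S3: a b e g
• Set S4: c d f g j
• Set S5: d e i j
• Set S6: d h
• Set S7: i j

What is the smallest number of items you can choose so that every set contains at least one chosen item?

3

T = {g, h, j} meets every set (each contains at least one member of T), and |T| = 3.
The sets S2, S6, S7 are pairwise disjoint, so any hitting set needs a separate item for each — at least 3. Hence 3 is optimal.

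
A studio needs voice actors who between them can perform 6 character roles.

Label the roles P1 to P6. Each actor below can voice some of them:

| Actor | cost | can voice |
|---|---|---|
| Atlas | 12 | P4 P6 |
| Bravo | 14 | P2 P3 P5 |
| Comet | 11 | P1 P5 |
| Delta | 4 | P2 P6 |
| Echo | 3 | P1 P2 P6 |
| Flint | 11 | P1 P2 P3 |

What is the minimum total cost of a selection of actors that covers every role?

Atlas, Bravo, Echo together cover every role (Atlas ∪ Bravo ∪ Echo = {P1, P2, P3, P4, P5, P6}); total cost 12 + 14 + 3 = 29.
No covering selection has total cost below 29.

29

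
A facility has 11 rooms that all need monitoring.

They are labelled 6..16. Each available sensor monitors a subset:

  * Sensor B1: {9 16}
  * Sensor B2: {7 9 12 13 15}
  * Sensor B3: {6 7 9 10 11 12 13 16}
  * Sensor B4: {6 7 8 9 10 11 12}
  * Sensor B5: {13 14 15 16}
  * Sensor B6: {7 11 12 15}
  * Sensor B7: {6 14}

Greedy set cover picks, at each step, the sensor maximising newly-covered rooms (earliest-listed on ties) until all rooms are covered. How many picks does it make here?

Greedy: pick B3 (covers 8 new) → pick B5 (covers 2 new) → pick B4 (covers 1 new). Total picks: 3.
(The true minimum cover uses only 2 sensors, so greedy is not optimal here.)

3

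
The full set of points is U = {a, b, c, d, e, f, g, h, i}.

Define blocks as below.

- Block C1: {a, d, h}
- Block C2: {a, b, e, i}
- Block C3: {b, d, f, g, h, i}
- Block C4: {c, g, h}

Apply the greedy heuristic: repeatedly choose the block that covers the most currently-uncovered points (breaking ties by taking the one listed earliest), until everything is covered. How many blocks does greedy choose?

3

Greedy: pick C3 (covers 6 new) → pick C2 (covers 2 new) → pick C4 (covers 1 new). Total picks: 3.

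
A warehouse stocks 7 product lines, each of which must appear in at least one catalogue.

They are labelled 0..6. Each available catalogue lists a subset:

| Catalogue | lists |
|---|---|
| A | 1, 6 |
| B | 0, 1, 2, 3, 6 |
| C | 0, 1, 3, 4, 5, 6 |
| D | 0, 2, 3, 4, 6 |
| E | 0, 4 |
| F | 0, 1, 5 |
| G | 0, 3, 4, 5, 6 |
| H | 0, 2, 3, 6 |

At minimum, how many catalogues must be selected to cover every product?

2

C and H together: C ∪ H = {0, 1, 2, 3, 4, 5, 6} — every product is covered.
No single catalogue has all 7 products (the largest, C, has 6), so 2 is optimal.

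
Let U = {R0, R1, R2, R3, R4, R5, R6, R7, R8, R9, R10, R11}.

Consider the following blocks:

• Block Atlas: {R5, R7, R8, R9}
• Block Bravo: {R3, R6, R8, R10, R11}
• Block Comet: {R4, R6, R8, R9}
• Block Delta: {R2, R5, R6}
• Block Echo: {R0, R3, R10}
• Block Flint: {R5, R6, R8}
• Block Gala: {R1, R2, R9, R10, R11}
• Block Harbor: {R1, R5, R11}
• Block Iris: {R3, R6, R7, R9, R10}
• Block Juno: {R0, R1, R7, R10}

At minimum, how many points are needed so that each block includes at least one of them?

Take H = {R5, R8, R10}. Each listed block contains at least one of these, so H is a hitting set of size 3.
The blocks Comet, Echo, Harbor are pairwise disjoint, so any hitting set needs a separate point for each — at least 3. Hence 3 is optimal.

3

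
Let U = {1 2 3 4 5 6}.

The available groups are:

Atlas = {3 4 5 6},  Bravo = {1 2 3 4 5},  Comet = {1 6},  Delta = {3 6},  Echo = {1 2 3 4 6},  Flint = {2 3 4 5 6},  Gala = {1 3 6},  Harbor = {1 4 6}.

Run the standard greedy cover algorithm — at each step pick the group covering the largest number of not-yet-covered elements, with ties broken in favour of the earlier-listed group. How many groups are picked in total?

2

Greedy: pick Bravo (covers 5 new) → pick Atlas (covers 1 new). Total picks: 2.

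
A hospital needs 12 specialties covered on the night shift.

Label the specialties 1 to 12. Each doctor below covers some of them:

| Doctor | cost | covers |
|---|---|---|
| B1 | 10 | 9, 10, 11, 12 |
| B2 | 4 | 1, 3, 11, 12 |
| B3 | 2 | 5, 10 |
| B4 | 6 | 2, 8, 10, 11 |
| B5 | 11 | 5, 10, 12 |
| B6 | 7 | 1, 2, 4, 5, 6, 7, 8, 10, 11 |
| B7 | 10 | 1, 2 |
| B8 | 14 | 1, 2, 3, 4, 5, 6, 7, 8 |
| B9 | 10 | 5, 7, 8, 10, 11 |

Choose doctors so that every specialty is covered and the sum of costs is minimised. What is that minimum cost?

21

B1, B2, B6 together cover every specialty (B1 ∪ B2 ∪ B6 = {1, 2, 3, 4, 5, 6, 7, 8, 9, 10, 11, 12}); total cost 10 + 4 + 7 = 21.
No covering selection has total cost below 21.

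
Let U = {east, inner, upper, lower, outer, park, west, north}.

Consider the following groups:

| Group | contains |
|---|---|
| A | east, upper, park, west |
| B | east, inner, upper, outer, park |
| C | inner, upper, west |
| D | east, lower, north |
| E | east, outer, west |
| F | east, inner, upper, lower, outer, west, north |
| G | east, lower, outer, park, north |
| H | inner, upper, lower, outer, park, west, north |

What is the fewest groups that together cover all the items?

C and G cover everything between them: the union {east, inner, upper, lower, outer, park, west, north} is all of U.
No single group has all 8 items (the largest, F, has 7), so 2 is optimal.

2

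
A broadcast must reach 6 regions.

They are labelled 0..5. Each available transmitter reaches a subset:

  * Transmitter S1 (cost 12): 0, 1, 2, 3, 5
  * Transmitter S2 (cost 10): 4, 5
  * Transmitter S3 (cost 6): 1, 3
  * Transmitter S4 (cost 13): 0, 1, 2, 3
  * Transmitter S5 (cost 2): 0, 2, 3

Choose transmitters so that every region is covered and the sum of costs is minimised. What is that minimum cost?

18

S2, S3, S5 together cover every region (S2 ∪ S3 ∪ S5 = {0, 1, 2, 3, 4, 5}); total cost 10 + 6 + 2 = 18.
No covering selection has total cost below 18.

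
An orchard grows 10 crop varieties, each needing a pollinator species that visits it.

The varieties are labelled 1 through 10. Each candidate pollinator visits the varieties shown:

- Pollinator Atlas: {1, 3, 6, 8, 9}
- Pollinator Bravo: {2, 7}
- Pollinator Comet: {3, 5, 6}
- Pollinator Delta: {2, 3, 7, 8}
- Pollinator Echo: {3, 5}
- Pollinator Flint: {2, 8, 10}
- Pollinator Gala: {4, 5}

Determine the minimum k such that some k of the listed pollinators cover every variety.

Atlas and Delta and Flint and Gala together: Atlas ∪ Delta ∪ Flint ∪ Gala = {1, 2, 3, 4, 5, 6, 7, 8, 9, 10} — every variety is covered.
Only Atlas contains 1, so Atlas is forced; the remaining 5 varieties need at least 3 more pollinators (each remaining pollinator adds at most 2) — so at least 4 pollinators are needed, and 4 is optimal.

4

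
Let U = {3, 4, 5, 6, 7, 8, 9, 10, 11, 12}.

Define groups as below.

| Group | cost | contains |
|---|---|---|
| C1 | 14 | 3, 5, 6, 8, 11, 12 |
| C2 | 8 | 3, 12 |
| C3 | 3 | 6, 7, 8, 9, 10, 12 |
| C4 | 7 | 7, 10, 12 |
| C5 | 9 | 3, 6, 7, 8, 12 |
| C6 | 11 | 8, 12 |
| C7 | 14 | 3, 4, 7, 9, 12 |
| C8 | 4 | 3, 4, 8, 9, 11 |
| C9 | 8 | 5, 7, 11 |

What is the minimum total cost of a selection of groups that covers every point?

15

C3, C8, C9 together cover every point (C3 ∪ C8 ∪ C9 = {3, 4, 5, 6, 7, 8, 9, 10, 11, 12}); total cost 3 + 4 + 8 = 15.
No covering selection has total cost below 15.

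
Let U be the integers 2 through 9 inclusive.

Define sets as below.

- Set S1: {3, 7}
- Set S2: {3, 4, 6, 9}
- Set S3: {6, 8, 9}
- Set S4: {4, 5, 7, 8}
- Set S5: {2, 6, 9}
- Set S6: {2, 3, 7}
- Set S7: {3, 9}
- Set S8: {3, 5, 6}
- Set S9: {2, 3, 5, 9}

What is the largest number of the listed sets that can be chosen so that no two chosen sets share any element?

2

S4, S7 are pairwise disjoint (S4={4,5,7,8}; S7={3,9}).
Every remaining set overlaps one of these, and no 3 of the listed sets are pairwise disjoint, so 2 is the maximum.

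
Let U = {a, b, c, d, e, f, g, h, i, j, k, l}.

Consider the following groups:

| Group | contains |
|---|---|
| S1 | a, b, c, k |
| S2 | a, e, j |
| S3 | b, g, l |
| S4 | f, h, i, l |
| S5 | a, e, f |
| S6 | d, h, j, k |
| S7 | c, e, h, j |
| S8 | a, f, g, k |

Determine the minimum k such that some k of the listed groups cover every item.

S3 and S4 and S5 and S6 and S7 together: S3 ∪ S4 ∪ S5 ∪ S6 ∪ S7 = {a, b, c, d, e, f, g, h, i, j, k, l} — every item is covered.
No 4 of the 8 groups cover everything (all 70 combinations miss at least one item), so 5 is optimal.

5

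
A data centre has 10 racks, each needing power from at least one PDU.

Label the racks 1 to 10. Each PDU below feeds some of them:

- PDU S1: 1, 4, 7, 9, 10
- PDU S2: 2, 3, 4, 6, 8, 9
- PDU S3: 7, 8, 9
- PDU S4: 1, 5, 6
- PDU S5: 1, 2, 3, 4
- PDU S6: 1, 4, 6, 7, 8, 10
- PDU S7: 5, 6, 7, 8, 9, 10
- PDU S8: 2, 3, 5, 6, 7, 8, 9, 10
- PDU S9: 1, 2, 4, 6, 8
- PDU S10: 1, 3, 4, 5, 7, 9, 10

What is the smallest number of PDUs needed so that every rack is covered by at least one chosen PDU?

2

S2 and S10 together: S2 ∪ S10 = {1, 2, 3, 4, 5, 6, 7, 8, 9, 10} — every rack is covered.
No single PDU has all 10 racks (the largest, S8, has 8), so 2 is optimal.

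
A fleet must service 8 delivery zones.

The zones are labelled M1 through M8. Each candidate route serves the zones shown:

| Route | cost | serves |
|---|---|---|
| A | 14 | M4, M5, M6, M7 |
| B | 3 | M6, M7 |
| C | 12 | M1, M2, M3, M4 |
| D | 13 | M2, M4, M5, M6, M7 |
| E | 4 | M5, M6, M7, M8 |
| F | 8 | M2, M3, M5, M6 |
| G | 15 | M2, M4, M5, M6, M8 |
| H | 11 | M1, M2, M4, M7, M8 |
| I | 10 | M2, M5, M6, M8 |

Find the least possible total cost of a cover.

C, E together cover every zone (C ∪ E = {M1, M2, M3, M4, M5, M6, M7, M8}); total cost 12 + 4 = 16.
No covering selection has total cost below 16.

16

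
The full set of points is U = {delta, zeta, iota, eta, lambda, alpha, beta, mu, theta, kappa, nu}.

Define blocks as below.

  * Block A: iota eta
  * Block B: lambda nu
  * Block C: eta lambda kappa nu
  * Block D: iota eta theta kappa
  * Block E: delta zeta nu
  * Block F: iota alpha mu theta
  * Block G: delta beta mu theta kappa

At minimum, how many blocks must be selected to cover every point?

4

C and E and F and G together: C ∪ E ∪ F ∪ G = {delta, zeta, iota, eta, lambda, alpha, beta, mu, theta, kappa, nu} — every point is covered.
No 3 of the 7 blocks cover everything (all 35 combinations miss at least one point), so 4 is optimal.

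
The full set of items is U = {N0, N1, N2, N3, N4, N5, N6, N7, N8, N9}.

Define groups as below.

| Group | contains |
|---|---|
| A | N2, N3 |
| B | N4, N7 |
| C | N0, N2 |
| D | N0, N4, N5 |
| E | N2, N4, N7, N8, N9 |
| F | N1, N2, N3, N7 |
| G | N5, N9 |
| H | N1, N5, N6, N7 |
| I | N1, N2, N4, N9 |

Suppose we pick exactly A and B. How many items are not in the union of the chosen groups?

6

Union of A, B = {N2, N3, N4, N7}.
Not covered: N0, N1, N5, N6, N8, N9 — 6 items.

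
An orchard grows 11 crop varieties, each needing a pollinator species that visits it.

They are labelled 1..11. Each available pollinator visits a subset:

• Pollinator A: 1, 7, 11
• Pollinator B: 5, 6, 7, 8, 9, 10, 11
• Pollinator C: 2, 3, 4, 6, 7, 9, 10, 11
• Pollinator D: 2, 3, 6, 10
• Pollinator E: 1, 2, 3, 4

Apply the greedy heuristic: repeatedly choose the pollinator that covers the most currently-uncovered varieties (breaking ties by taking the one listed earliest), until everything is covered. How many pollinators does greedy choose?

3

Greedy: pick C (covers 8 new) → pick B (covers 2 new) → pick A (covers 1 new). Total picks: 3.
(The true minimum cover uses only 2 pollinators, so greedy is not optimal here.)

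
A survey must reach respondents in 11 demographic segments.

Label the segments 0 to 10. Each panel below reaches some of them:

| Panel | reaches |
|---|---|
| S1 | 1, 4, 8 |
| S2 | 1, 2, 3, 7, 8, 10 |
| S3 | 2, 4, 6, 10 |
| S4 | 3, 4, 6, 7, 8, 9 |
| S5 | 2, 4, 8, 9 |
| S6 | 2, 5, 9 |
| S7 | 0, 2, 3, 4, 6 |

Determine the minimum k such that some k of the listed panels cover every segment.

S2 and S6 and S7 together: S2 ∪ S6 ∪ S7 = {0, 1, 2, 3, 4, 5, 6, 7, 8, 9, 10} — every segment is covered.
Only S7 contains 0, so S7 is forced; the remaining 6 segments need at least 2 more panels (each remaining panel adds at most 4) — so at least 3 panels are needed, and 3 is optimal.

3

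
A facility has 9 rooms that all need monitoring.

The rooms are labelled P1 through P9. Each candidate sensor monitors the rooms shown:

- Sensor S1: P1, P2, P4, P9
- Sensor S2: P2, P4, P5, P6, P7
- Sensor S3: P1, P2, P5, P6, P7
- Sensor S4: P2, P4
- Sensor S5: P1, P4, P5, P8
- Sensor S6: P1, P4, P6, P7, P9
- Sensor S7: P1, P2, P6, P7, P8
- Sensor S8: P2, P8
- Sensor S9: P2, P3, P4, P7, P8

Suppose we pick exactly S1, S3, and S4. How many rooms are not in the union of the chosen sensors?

Union of S1, S3, S4 = {P1, P2, P4, P5, P6, P7, P9}.
Not covered: P3, P8 — 2 rooms.

2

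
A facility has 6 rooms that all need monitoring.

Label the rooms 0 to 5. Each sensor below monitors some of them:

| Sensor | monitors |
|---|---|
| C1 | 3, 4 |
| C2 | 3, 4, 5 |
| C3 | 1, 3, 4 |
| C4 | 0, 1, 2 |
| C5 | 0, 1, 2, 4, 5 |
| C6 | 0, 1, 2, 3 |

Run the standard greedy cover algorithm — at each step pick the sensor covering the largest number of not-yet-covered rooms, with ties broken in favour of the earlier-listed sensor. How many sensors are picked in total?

Greedy: pick C5 (covers 5 new) → pick C1 (covers 1 new). Total picks: 2.

2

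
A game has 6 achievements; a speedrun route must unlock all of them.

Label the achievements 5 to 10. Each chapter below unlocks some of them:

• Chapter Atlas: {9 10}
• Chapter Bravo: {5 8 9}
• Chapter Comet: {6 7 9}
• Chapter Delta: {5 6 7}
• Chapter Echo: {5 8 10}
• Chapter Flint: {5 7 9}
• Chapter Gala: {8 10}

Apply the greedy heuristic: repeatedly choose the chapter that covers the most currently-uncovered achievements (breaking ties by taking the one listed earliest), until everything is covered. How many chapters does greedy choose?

Greedy: pick Bravo (covers 3 new) → pick Comet (covers 2 new) → pick Atlas (covers 1 new). Total picks: 3.
(The true minimum cover uses only 2 chapters, so greedy is not optimal here.)

3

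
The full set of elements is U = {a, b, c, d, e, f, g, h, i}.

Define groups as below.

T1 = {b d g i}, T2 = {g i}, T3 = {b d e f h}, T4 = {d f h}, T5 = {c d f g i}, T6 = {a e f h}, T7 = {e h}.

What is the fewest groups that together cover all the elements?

Take {T1, T5, T6}. Their union is {a, b, c, d, e, f, g, h, i}, which is all 9 elements.
Only T6 contains a, so T6 is forced; the remaining 5 elements need at least 2 more groups (each remaining group adds at most 4) — so at least 3 groups are needed, and 3 is optimal.

3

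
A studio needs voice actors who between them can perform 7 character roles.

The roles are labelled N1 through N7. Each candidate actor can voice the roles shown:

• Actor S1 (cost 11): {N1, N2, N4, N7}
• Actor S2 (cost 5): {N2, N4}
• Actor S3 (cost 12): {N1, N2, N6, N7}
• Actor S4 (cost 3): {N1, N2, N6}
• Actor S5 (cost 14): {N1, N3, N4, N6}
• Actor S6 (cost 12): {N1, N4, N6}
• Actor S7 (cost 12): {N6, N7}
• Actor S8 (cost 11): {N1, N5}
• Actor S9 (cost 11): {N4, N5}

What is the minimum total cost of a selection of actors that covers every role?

S1, S5, S8 together cover every role (S1 ∪ S5 ∪ S8 = {N1, N2, N3, N4, N5, N6, N7}); total cost 11 + 14 + 11 = 36.
The greedy pick S4, S2, S1, S8, S5 costs 44; no covering selection beats 36.

36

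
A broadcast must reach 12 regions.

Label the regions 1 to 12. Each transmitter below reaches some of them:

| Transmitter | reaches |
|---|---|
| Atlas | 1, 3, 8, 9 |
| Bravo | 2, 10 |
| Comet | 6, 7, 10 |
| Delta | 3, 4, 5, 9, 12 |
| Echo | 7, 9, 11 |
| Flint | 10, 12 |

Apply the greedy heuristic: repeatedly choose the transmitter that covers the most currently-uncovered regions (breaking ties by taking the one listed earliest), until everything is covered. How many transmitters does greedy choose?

Greedy: pick Delta (covers 5 new) → pick Comet (covers 3 new) → pick Atlas (covers 2 new) → pick Bravo (covers 1 new) → pick Echo (covers 1 new). Total picks: 5.

5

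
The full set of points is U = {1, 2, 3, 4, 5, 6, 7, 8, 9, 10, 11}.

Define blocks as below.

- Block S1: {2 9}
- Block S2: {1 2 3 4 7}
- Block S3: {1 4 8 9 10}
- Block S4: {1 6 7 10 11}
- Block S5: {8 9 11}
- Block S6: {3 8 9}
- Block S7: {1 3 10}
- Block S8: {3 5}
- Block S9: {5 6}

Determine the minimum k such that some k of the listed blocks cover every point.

Take {S2, S4, S5, S8}. Their union is {1, 2, 3, 4, 5, 6, 7, 8, 9, 10, 11}, which is all 11 points.
No 3 of the 9 blocks cover everything (all 84 combinations miss at least one point), so 4 is optimal.

4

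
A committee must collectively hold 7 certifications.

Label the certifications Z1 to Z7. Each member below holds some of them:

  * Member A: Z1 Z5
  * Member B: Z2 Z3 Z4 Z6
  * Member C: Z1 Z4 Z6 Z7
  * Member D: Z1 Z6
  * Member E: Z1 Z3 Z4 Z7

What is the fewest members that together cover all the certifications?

3

A and B and E together: A ∪ B ∪ E = {Z1, Z2, Z3, Z4, Z5, Z6, Z7} — every certification is covered.
Only B contains Z2, so B is forced; the remaining 3 certifications need at least 2 more members (each remaining member adds at most 2) — so at least 3 members are needed, and 3 is optimal.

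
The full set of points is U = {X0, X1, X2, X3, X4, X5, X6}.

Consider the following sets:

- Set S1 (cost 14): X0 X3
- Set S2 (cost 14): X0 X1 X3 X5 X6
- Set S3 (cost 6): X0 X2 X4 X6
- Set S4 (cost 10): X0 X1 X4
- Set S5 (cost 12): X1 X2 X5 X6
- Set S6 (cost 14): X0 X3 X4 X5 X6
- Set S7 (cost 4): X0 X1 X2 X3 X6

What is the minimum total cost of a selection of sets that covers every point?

18

S6, S7 together cover every point (S6 ∪ S7 = {X0, X1, X2, X3, X4, X5, X6}); total cost 14 + 4 = 18.
The greedy pick S7, S3, S5 costs 22; no covering selection beats 18.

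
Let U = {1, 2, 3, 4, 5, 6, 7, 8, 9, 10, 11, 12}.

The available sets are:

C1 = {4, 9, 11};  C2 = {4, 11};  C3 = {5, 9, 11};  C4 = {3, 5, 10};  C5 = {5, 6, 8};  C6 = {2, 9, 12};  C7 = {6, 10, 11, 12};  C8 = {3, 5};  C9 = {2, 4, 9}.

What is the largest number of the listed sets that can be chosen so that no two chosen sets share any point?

3

C2, C5, C6 are pairwise disjoint (C2={4,11}; C5={5,6,8}; C6={2,9,12}).
Every remaining set overlaps one of these, and no 4 of the listed sets are pairwise disjoint, so 3 is the maximum.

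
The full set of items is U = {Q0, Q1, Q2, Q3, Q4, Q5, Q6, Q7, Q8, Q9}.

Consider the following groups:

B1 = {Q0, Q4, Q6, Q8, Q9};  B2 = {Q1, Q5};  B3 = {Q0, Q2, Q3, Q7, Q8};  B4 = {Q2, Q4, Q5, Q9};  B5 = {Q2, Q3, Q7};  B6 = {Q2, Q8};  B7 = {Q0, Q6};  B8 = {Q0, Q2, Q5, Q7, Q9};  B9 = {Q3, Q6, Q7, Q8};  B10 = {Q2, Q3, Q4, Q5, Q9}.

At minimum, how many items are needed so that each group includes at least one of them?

3

H = {Q1, Q2, Q6} meets every group (each contains at least one member of H), and |H| = 3.
The groups B2, B6, B7 are pairwise disjoint, so any hitting set needs a separate item for each — at least 3. Hence 3 is optimal.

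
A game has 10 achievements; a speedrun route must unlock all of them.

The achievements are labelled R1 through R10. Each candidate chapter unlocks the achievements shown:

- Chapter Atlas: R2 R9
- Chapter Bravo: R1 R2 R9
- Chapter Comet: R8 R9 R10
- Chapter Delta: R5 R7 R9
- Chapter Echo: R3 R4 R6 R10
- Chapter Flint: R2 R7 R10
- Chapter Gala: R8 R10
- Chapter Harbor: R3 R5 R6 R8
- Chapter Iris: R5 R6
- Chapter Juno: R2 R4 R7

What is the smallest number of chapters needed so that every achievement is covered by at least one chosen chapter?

Bravo and Echo and Harbor and Juno together: Bravo ∪ Echo ∪ Harbor ∪ Juno = {R1, R2, R3, R4, R5, R6, R7, R8, R9, R10} — every achievement is covered.
No 3 of the 10 chapters cover everything (all 120 combinations miss at least one achievement), so 4 is optimal.

4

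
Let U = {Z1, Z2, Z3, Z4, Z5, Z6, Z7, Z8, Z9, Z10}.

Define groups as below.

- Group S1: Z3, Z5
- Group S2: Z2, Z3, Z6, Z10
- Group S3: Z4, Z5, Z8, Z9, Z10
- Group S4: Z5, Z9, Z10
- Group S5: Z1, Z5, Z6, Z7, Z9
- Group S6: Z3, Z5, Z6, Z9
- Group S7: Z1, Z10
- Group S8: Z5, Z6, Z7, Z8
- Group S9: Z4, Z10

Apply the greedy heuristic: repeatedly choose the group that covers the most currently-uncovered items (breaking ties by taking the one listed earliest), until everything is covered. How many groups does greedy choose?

3

Greedy: pick S3 (covers 5 new) → pick S2 (covers 3 new) → pick S5 (covers 2 new). Total picks: 3.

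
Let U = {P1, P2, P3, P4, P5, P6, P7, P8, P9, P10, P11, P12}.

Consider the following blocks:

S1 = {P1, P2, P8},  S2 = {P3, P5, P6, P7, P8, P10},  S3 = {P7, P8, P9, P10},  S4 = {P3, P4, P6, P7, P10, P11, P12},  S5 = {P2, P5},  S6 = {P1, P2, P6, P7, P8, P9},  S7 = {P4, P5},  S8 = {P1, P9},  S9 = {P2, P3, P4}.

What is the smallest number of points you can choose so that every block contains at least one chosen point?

4

Take H = {P3, P5, P8, P9}. Each listed block contains at least one of these, so H is a hitting set of size 4.
No choice of 3 points meets every block, so 4 is the minimum.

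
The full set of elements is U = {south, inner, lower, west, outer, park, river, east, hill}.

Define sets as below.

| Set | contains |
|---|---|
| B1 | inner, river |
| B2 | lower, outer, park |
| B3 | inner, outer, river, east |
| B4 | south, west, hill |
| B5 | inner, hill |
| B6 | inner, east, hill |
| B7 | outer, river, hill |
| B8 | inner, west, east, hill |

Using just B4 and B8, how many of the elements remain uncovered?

Union of B4, B8 = {south, inner, west, east, hill}.
Not covered: lower, outer, park, river — 4 elements.

4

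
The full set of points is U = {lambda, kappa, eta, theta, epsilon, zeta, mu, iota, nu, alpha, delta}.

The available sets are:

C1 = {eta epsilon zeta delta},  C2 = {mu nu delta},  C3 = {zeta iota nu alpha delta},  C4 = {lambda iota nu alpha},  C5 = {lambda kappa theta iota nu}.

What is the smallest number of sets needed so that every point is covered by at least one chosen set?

Take {C1, C2, C3, C5}. Their union is {lambda, kappa, eta, theta, epsilon, zeta, mu, iota, nu, alpha, delta}, which is all 11 points.
No 3 of the 5 sets cover everything (all 10 combinations miss at least one point), so 4 is optimal.

4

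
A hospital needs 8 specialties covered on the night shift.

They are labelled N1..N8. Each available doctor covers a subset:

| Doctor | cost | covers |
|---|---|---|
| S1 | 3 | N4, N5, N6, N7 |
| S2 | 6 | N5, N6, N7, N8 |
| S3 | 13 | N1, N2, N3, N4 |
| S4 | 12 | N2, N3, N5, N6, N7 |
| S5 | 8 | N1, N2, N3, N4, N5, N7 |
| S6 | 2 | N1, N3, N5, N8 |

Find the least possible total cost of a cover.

13

S1, S5, S6 together cover every specialty (S1 ∪ S5 ∪ S6 = {N1, N2, N3, N4, N5, N6, N7, N8}); total cost 3 + 8 + 2 = 13.
No covering selection has total cost below 13.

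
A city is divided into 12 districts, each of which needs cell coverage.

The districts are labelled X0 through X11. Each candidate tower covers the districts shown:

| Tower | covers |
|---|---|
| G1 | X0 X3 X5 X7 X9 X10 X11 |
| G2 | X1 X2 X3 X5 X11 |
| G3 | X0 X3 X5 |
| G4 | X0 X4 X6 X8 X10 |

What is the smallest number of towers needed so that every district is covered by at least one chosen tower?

G1 and G2 and G4 together: G1 ∪ G2 ∪ G4 = {X0, X1, X2, X3, X4, X5, X6, X7, X8, X9, X10, X11} — every district is covered.
Only G2 contains X1, so G2 is forced; the remaining 7 districts need at least 2 more towers (each remaining tower adds at most 5) — so at least 3 towers are needed, and 3 is optimal.

3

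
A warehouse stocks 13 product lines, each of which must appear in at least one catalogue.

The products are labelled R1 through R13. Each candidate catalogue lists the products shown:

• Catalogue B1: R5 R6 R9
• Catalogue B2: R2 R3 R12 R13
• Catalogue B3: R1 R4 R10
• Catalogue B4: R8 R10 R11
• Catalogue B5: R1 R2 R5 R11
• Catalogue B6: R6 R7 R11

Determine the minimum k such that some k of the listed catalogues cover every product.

5

B1 and B2 and B3 and B4 and B6 together: B1 ∪ B2 ∪ B3 ∪ B4 ∪ B6 = {R1, R2, R3, R4, R5, R6, R7, R8, R9, R10, R11, R12, R13} — every product is covered.
No 4 of the 6 catalogues cover everything (all 15 combinations miss at least one product), so 5 is optimal.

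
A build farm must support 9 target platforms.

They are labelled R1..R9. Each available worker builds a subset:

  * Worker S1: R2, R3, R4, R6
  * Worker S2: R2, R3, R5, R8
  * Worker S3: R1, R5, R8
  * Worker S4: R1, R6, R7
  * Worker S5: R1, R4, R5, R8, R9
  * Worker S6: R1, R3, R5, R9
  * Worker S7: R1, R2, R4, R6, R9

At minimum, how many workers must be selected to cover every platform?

3

S2 and S4 and S7 together: S2 ∪ S4 ∪ S7 = {R1, R2, R3, R4, R5, R6, R7, R8, R9} — every platform is covered.
Only S4 contains R7, so S4 is forced; the remaining 6 platforms need at least 2 more workers (each remaining worker adds at most 4) — so at least 3 workers are needed, and 3 is optimal.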